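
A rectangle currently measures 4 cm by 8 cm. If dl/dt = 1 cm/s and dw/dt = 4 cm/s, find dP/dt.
10 cm/s

P = 2(l + w)
dP/dt = 2(dl/dt + dw/dt) = 2(1 + 4) = 10 cm/s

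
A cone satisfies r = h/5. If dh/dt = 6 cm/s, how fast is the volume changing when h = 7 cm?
294π/25 cm³/s

V = (1/3)π(h/5)²h = πh³/75
dV/dt = πh²/25 · 6
At h = 7: dV/dt = 294π/25 cm³/s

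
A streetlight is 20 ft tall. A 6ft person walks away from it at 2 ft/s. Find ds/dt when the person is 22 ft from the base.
6/7 ft/s

By similar triangles: 20/(x+s) = 6/s
Solving: s = 6x/14
ds/dt = 6/14 · dx/dt = 3/7 · 2 = 6/7 ft/s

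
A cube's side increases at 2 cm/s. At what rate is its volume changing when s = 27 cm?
4374 cm³/s

V = s³
dV/dt = 3s² · ds/dt = 3·27²·2 = 4374 cm³/s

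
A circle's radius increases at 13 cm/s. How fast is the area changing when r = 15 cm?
390π cm²/s

A = πr²
dA/dt = 2πr · dr/dt = 2π(15)(13) = 390π cm²/s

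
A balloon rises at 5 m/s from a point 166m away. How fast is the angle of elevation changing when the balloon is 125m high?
0.019221 rad/s

tan(θ) = y/166
sec²(θ) · dθ/dt = (1/166) · dy/dt
dθ/dt = cos²(θ)/166 · 5 = 166/(166² + 125²) · 5
dθ/dt = 0.019221 rad/s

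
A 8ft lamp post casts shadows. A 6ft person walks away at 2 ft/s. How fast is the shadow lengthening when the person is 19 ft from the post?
6 ft/s

By similar triangles: 8/(x+s) = 6/s
Solving: s = 6x/2
ds/dt = 6/2 · dx/dt = 3 · 2 = 6 ft/s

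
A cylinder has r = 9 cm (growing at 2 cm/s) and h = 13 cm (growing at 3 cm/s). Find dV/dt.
711π cm³/s

V = πr²h
dV/dt = 2πrh·dr/dt + πr²·dh/dt
= 2π(9)(13)(2) + π(9)²(3)
= 711π cm³/s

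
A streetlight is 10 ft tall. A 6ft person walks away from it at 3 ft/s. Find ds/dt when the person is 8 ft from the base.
9/2 ft/s

By similar triangles: 10/(x+s) = 6/s
Solving: s = 6x/4
ds/dt = 6/4 · dx/dt = 3/2 · 3 = 9/2 ft/s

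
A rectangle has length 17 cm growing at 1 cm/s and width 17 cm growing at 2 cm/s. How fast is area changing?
51 cm²/s

A = lw
dA/dt = w·dl/dt + l·dw/dt = 17·1 + 17·2 = 51 cm²/s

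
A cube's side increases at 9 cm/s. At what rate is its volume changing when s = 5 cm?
675 cm³/s

V = s³
dV/dt = 3s² · ds/dt = 3·5²·9 = 675 cm³/s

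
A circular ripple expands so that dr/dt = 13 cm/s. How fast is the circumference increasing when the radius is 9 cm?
26π cm/s

C = 2πr
dC/dt = 2π · dr/dt = 2π · 13 = 26π cm/s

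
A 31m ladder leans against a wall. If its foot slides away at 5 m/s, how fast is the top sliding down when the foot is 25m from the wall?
125√21/84 ≈ 6.819 m/s

x² + y² = 31²
2x·dx/dt + 2y·dy/dt = 0
dy/dt = -x/y · dx/dt = -25/(4√21) · 5 = -125√21/84 m/s
The top is descending at 125√21/84 ≈ 6.819 m/s.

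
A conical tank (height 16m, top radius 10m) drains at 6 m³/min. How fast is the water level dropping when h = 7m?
384/(1225π) ≈ 0.09978 m/min

r/h = 10/16, so r = (5/8)h
V = (1/3)πr²h = (1/3)π((5/8)h)²h = (25/192)πh³
dV/dh = (25/64)πh²
dh/dt = (dV/dt)/(dV/dh) = -6/((25/64)π·7²) = -384/(1225π) m/min
The level is dropping at 384/(1225π) ≈ 0.09978 m/min.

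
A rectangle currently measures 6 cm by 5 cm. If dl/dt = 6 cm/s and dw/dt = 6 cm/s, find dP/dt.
24 cm/s

P = 2(l + w)
dP/dt = 2(dl/dt + dw/dt) = 2(6 + 6) = 24 cm/s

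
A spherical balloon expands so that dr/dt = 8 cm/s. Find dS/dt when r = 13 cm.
832π cm²/s

S = 4πr²
dS/dt = dS/dr · dr/dt = 8πr · 8
At r = 13: dS/dt = 832π cm²/s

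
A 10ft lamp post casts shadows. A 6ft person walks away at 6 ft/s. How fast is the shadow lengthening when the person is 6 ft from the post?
9 ft/s

By similar triangles: 10/(x+s) = 6/s
Solving: s = 6x/4
ds/dt = 6/4 · dx/dt = 3/2 · 6 = 9 ft/s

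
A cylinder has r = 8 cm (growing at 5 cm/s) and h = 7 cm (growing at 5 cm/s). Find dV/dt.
880π cm³/s

V = πr²h
dV/dt = 2πrh·dr/dt + πr²·dh/dt
= 2π(8)(7)(5) + π(8)²(5)
= 880π cm³/s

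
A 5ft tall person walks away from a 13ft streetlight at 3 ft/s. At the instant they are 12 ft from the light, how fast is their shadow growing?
15/8 ft/s

By similar triangles: 13/(x+s) = 5/s
Solving: s = 5x/8
ds/dt = 5/8 · dx/dt = 5/8 · 3 = 15/8 ft/s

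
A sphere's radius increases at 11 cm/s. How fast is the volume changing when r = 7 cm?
2156π cm³/s

V = (4/3)πr³
dV/dt = dV/dr · dr/dt = 4πr² · 11
At r = 7: dV/dt = 2156π cm³/s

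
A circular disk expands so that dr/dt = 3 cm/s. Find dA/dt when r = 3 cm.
18π cm²/s

A = πr²
dA/dt = 2πr · dr/dt = 2π(3)(3) = 18π cm²/s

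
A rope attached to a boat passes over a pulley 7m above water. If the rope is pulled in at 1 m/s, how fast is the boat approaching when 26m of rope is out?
26√627/627 ≈ 1.038 m/s

rope² = x² + 7²
x = √(26² - 7²) = √627
dx/dt = (rope/x) · d(rope)/dt = (26/√627) · (-1) = -26√627/627 m/s
The boat approaches at 26√627/627 ≈ 1.038 m/s.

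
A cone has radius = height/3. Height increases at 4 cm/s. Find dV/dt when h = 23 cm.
2116π/9 cm³/s

V = (1/3)π(h/3)²h = πh³/27
dV/dt = πh²/9 · 4
At h = 23: dV/dt = 2116π/9 cm³/s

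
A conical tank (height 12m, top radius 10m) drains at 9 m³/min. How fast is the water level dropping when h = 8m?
81/(400π) ≈ 0.06446 m/min

r/h = 10/12, so r = (5/6)h
V = (1/3)πr²h = (1/3)π((5/6)h)²h = (25/108)πh³
dV/dh = (25/36)πh²
dh/dt = (dV/dt)/(dV/dh) = -9/((25/36)π·8²) = -81/(400π) m/min
The level is dropping at 81/(400π) ≈ 0.06446 m/min.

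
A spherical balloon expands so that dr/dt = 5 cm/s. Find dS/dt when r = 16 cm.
640π cm²/s

S = 4πr²
dS/dt = dS/dr · dr/dt = 8πr · 5
At r = 16: dS/dt = 640π cm²/s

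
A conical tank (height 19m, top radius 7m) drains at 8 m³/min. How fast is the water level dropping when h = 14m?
722/(2401π) ≈ 0.09572 m/min

r/h = 7/19, so r = (7/19)h
V = (1/3)πr²h = (1/3)π((7/19)h)²h = (49/1083)πh³
dV/dh = (49/361)πh²
dh/dt = (dV/dt)/(dV/dh) = -8/((49/361)π·14²) = -722/(2401π) m/min
The level is dropping at 722/(2401π) ≈ 0.09572 m/min.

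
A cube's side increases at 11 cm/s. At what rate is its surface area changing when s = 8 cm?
1056 cm²/s

A = 6s²
dA/dt = 12s · ds/dt = 12·8·11 = 1056 cm²/s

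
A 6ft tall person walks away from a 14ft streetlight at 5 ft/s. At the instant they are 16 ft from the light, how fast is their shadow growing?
15/4 ft/s

By similar triangles: 14/(x+s) = 6/s
Solving: s = 6x/8
ds/dt = 6/8 · dx/dt = 3/4 · 5 = 15/4 ft/s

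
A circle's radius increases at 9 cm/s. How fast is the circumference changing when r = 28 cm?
18π cm/s

C = 2πr
dC/dt = 2π · dr/dt = 2π · 9 = 18π cm/s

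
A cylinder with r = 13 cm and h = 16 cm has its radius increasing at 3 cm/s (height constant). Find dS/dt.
252π cm²/s

S = 2πrh + 2πr² (lateral + bases)
dS/dt = (2πh + 4πr)·dr/dt = (2π·16 + 4π·13)·3
= 252π cm²/s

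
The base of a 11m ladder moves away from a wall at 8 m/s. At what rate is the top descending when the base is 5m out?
5√6/3 ≈ 4.082 m/s

x² + y² = 11²
2x·dx/dt + 2y·dy/dt = 0
dy/dt = -x/y · dx/dt = -5/(4√6) · 8 = -5√6/3 m/s
The top is descending at 5√6/3 ≈ 4.082 m/s.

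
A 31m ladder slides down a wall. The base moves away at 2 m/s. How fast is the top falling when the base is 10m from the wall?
20√861/861 ≈ 0.6816 m/s

x² + y² = 31²
2x·dx/dt + 2y·dy/dt = 0
dy/dt = -x/y · dx/dt = -10/√861 · 2 = -20√861/861 m/s
The top is descending at 20√861/861 ≈ 0.6816 m/s.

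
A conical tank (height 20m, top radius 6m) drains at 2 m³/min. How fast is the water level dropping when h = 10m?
2/(9π) ≈ 0.07074 m/min

r/h = 6/20, so r = (3/10)h
V = (1/3)πr²h = (1/3)π((3/10)h)²h = (3/100)πh³
dV/dh = (9/100)πh²
dh/dt = (dV/dt)/(dV/dh) = -2/((9/100)π·10²) = -2/(9π) m/min
The level is dropping at 2/(9π) ≈ 0.07074 m/min.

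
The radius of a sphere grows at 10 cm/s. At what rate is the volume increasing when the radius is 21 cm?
17640π cm³/s

V = (4/3)πr³
dV/dt = dV/dr · dr/dt = 4πr² · 10
At r = 21: dV/dt = 17640π cm³/s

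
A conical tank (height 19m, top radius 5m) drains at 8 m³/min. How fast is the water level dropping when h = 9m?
2888/(2025π) ≈ 0.454 m/min

r/h = 5/19, so r = (5/19)h
V = (1/3)πr²h = (1/3)π((5/19)h)²h = (25/1083)πh³
dV/dh = (25/361)πh²
dh/dt = (dV/dt)/(dV/dh) = -8/((25/361)π·9²) = -2888/(2025π) m/min
The level is dropping at 2888/(2025π) ≈ 0.454 m/min.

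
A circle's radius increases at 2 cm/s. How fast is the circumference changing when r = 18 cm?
4π cm/s

C = 2πr
dC/dt = 2π · dr/dt = 2π · 2 = 4π cm/s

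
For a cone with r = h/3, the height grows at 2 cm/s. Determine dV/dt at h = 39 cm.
338π cm³/s

V = (1/3)π(h/3)²h = πh³/27
dV/dt = πh²/9 · 2
At h = 39: dV/dt = 338π cm³/s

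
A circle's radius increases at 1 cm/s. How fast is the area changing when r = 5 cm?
10π cm²/s

A = πr²
dA/dt = 2πr · dr/dt = 2π(5)(1) = 10π cm²/s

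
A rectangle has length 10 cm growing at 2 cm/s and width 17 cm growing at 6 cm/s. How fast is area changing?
94 cm²/s

A = lw
dA/dt = w·dl/dt + l·dw/dt = 17·2 + 10·6 = 94 cm²/s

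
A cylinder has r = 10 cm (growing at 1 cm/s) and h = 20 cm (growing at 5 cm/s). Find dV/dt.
900π cm³/s

V = πr²h
dV/dt = 2πrh·dr/dt + πr²·dh/dt
= 2π(10)(20)(1) + π(10)²(5)
= 900π cm³/s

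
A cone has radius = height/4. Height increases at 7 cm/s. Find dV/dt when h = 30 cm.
1575π/4 cm³/s

V = (1/3)π(h/4)²h = πh³/48
dV/dt = πh²/16 · 7
At h = 30: dV/dt = 1575π/4 cm³/s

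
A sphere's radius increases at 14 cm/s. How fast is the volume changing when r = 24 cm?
32256π cm³/s

V = (4/3)πr³
dV/dt = dV/dr · dr/dt = 4πr² · 14
At r = 24: dV/dt = 32256π cm³/s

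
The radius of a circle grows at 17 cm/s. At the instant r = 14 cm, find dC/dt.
34π cm/s

C = 2πr
dC/dt = 2π · dr/dt = 2π · 17 = 34π cm/s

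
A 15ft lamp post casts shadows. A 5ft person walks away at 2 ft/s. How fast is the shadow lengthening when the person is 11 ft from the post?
1 ft/s

By similar triangles: 15/(x+s) = 5/s
Solving: s = 5x/10
ds/dt = 5/10 · dx/dt = 1/2 · 2 = 1 ft/s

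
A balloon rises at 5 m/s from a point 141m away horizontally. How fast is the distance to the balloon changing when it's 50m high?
250√22381/22381 ≈ 1.671 m/s

z² = 141² + y²
z = √(141² + 50²) = √22381
dz/dt = y/z · dy/dt = 50/√22381 · 5 = 250√22381/22381 ≈ 1.671 m/s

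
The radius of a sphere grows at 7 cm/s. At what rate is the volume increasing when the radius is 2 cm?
112π cm³/s

V = (4/3)πr³
dV/dt = dV/dr · dr/dt = 4πr² · 7
At r = 2: dV/dt = 112π cm³/s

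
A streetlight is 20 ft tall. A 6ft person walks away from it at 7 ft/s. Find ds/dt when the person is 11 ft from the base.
3 ft/s

By similar triangles: 20/(x+s) = 6/s
Solving: s = 6x/14
ds/dt = 6/14 · dx/dt = 3/7 · 7 = 3 ft/s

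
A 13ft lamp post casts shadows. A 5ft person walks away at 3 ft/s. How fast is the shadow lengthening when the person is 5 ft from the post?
15/8 ft/s

By similar triangles: 13/(x+s) = 5/s
Solving: s = 5x/8
ds/dt = 5/8 · dx/dt = 5/8 · 3 = 15/8 ft/s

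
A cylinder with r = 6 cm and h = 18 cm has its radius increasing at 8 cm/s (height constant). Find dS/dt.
480π cm²/s

S = 2πrh + 2πr² (lateral + bases)
dS/dt = (2πh + 4πr)·dr/dt = (2π·18 + 4π·6)·8
= 480π cm²/s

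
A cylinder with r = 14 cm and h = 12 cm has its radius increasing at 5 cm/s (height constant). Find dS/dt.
400π cm²/s

S = 2πrh + 2πr² (lateral + bases)
dS/dt = (2πh + 4πr)·dr/dt = (2π·12 + 4π·14)·5
= 400π cm²/s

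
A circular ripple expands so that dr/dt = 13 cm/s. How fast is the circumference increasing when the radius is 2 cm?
26π cm/s

C = 2πr
dC/dt = 2π · dr/dt = 2π · 13 = 26π cm/s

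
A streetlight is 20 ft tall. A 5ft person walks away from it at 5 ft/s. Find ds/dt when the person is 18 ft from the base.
5/3 ft/s

By similar triangles: 20/(x+s) = 5/s
Solving: s = 5x/15
ds/dt = 5/15 · dx/dt = 1/3 · 5 = 5/3 ft/s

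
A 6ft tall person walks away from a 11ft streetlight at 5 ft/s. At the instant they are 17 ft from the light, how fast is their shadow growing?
6 ft/s

By similar triangles: 11/(x+s) = 6/s
Solving: s = 6x/5
ds/dt = 6/5 · dx/dt = 6/5 · 5 = 6 ft/s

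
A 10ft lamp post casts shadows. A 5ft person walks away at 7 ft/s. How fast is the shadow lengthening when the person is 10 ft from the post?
7 ft/s

By similar triangles: 10/(x+s) = 5/s
Solving: s = 5x/5
ds/dt = 5/5 · dx/dt = 1 · 7 = 7 ft/s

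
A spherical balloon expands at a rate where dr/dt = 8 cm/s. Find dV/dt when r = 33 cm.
34848π cm³/s

V = (4/3)πr³
dV/dt = dV/dr · dr/dt = 4πr² · 8
At r = 33: dV/dt = 34848π cm³/s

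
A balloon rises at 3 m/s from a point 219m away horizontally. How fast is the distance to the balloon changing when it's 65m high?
195√52186/52186 ≈ 0.8536 m/s

z² = 219² + y²
z = √(219² + 65²) = √52186
dz/dt = y/z · dy/dt = 65/√52186 · 3 = 195√52186/52186 ≈ 0.8536 m/s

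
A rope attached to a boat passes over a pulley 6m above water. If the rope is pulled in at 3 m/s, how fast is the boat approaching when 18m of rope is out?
9√2/4 ≈ 3.182 m/s

rope² = x² + 6²
x = √(18² - 6²) = 12√2
dx/dt = (rope/x) · d(rope)/dt = (18/(12√2)) · (-3) = -9√2/4 m/s
The boat approaches at 9√2/4 ≈ 3.182 m/s.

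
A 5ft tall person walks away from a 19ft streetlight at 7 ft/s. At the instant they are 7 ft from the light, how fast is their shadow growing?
5/2 ft/s

By similar triangles: 19/(x+s) = 5/s
Solving: s = 5x/14
ds/dt = 5/14 · dx/dt = 5/14 · 7 = 5/2 ft/s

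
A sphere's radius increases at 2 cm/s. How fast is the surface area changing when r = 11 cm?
176π cm²/s

S = 4πr²
dS/dt = dS/dr · dr/dt = 8πr · 2
At r = 11: dS/dt = 176π cm²/s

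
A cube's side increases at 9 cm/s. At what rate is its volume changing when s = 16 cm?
6912 cm³/s

V = s³
dV/dt = 3s² · ds/dt = 3·16²·9 = 6912 cm³/s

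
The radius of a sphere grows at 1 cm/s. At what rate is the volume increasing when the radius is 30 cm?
3600π cm³/s

V = (4/3)πr³
dV/dt = dV/dr · dr/dt = 4πr² · 1
At r = 30: dV/dt = 3600π cm³/s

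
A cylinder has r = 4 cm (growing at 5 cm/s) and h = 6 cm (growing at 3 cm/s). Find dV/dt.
288π cm³/s

V = πr²h
dV/dt = 2πrh·dr/dt + πr²·dh/dt
= 2π(4)(6)(5) + π(4)²(3)
= 288π cm³/s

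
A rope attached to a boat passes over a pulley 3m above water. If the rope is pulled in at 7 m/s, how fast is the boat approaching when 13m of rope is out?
91√10/40 ≈ 7.194 m/s

rope² = x² + 3²
x = √(13² - 3²) = 4√10
dx/dt = (rope/x) · d(rope)/dt = (13/(4√10)) · (-7) = -91√10/40 m/s
The boat approaches at 91√10/40 ≈ 7.194 m/s.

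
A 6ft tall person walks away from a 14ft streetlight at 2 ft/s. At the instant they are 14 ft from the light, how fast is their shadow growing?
3/2 ft/s

By similar triangles: 14/(x+s) = 6/s
Solving: s = 6x/8
ds/dt = 6/8 · dx/dt = 3/4 · 2 = 3/2 ft/s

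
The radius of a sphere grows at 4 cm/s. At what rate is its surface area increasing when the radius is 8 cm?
256π cm²/s

S = 4πr²
dS/dt = dS/dr · dr/dt = 8πr · 4
At r = 8: dS/dt = 256π cm²/s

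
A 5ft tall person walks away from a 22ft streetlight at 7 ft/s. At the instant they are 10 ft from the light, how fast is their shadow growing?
35/17 ft/s

By similar triangles: 22/(x+s) = 5/s
Solving: s = 5x/17
ds/dt = 5/17 · dx/dt = 5/17 · 7 = 35/17 ft/s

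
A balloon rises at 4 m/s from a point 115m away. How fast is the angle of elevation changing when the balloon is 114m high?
0.017543 rad/s

tan(θ) = y/115
sec²(θ) · dθ/dt = (1/115) · dy/dt
dθ/dt = cos²(θ)/115 · 4 = 115/(115² + 114²) · 4
dθ/dt = 0.017543 rad/s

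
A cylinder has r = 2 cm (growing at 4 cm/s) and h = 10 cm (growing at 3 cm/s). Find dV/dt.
172π cm³/s

V = πr²h
dV/dt = 2πrh·dr/dt + πr²·dh/dt
= 2π(2)(10)(4) + π(2)²(3)
= 172π cm³/s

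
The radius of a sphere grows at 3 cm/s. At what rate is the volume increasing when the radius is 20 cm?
4800π cm³/s

V = (4/3)πr³
dV/dt = dV/dr · dr/dt = 4πr² · 3
At r = 20: dV/dt = 4800π cm³/s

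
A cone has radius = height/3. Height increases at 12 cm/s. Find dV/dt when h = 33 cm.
1452π cm³/s

V = (1/3)π(h/3)²h = πh³/27
dV/dt = πh²/9 · 12
At h = 33: dV/dt = 1452π cm³/s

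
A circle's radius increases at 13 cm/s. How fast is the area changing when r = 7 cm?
182π cm²/s

A = πr²
dA/dt = 2πr · dr/dt = 2π(7)(13) = 182π cm²/s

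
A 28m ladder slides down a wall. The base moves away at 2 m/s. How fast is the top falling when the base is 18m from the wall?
18√115/115 ≈ 1.679 m/s

x² + y² = 28²
2x·dx/dt + 2y·dy/dt = 0
dy/dt = -x/y · dx/dt = -18/(2√115) · 2 = -18√115/115 m/s
The top is descending at 18√115/115 ≈ 1.679 m/s.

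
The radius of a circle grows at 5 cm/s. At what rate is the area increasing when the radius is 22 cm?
220π cm²/s

A = πr²
dA/dt = 2πr · dr/dt = 2π(22)(5) = 220π cm²/s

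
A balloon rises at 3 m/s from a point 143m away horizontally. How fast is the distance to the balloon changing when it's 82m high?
246√27173/27173 ≈ 1.492 m/s

z² = 143² + y²
z = √(143² + 82²) = √27173
dz/dt = y/z · dy/dt = 82/√27173 · 3 = 246√27173/27173 ≈ 1.492 m/s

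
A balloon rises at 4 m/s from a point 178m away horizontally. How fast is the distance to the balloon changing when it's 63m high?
252√35653/35653 ≈ 1.335 m/s

z² = 178² + y²
z = √(178² + 63²) = √35653
dz/dt = y/z · dy/dt = 63/√35653 · 4 = 252√35653/35653 ≈ 1.335 m/s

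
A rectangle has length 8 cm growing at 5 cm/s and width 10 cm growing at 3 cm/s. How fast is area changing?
74 cm²/s

A = lw
dA/dt = w·dl/dt + l·dw/dt = 10·5 + 8·3 = 74 cm²/s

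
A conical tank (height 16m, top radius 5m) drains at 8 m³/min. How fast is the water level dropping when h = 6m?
512/(225π) ≈ 0.7243 m/min

r/h = 5/16, so r = (5/16)h
V = (1/3)πr²h = (1/3)π((5/16)h)²h = (25/768)πh³
dV/dh = (25/256)πh²
dh/dt = (dV/dt)/(dV/dh) = -8/((25/256)π·6²) = -512/(225π) m/min
The level is dropping at 512/(225π) ≈ 0.7243 m/min.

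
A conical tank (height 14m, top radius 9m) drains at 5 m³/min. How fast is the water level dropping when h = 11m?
980/(9801π) ≈ 0.03183 m/min

r/h = 9/14, so r = (9/14)h
V = (1/3)πr²h = (1/3)π((9/14)h)²h = (27/196)πh³
dV/dh = (81/196)πh²
dh/dt = (dV/dt)/(dV/dh) = -5/((81/196)π·11²) = -980/(9801π) m/min
The level is dropping at 980/(9801π) ≈ 0.03183 m/min.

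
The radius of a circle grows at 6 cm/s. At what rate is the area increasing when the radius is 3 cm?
36π cm²/s

A = πr²
dA/dt = 2πr · dr/dt = 2π(3)(6) = 36π cm²/s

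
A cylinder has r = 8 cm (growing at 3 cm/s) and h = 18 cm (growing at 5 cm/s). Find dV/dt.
1184π cm³/s

V = πr²h
dV/dt = 2πrh·dr/dt + πr²·dh/dt
= 2π(8)(18)(3) + π(8)²(5)
= 1184π cm³/s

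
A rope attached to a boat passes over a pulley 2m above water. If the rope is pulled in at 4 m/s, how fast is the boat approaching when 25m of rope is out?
100√69/207 ≈ 4.013 m/s

rope² = x² + 2²
x = √(25² - 2²) = 3√69
dx/dt = (rope/x) · d(rope)/dt = (25/(3√69)) · (-4) = -100√69/207 m/s
The boat approaches at 100√69/207 ≈ 4.013 m/s.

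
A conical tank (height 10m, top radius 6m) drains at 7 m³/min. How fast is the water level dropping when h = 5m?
7/(9π) ≈ 0.2476 m/min

r/h = 6/10, so r = (3/5)h
V = (1/3)πr²h = (1/3)π((3/5)h)²h = (3/25)πh³
dV/dh = (9/25)πh²
dh/dt = (dV/dt)/(dV/dh) = -7/((9/25)π·5²) = -7/(9π) m/min
The level is dropping at 7/(9π) ≈ 0.2476 m/min.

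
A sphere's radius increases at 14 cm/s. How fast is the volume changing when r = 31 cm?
53816π cm³/s

V = (4/3)πr³
dV/dt = dV/dr · dr/dt = 4πr² · 14
At r = 31: dV/dt = 53816π cm³/s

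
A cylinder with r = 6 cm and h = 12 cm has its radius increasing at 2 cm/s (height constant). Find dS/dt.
96π cm²/s

S = 2πrh + 2πr² (lateral + bases)
dS/dt = (2πh + 4πr)·dr/dt = (2π·12 + 4π·6)·2
= 96π cm²/s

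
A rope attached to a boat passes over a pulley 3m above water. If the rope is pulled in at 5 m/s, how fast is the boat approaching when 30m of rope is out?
50√11/33 ≈ 5.025 m/s

rope² = x² + 3²
x = √(30² - 3²) = 9√11
dx/dt = (rope/x) · d(rope)/dt = (30/(9√11)) · (-5) = -50√11/33 m/s
The boat approaches at 50√11/33 ≈ 5.025 m/s.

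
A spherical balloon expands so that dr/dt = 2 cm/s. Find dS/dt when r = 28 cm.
448π cm²/s

S = 4πr²
dS/dt = dS/dr · dr/dt = 8πr · 2
At r = 28: dS/dt = 448π cm²/s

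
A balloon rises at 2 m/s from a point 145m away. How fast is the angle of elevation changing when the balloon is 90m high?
0.009957 rad/s

tan(θ) = y/145
sec²(θ) · dθ/dt = (1/145) · dy/dt
dθ/dt = cos²(θ)/145 · 2 = 145/(145² + 90²) · 2
dθ/dt = 0.009957 rad/s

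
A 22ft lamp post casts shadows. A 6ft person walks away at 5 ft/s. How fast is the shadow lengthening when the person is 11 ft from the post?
15/8 ft/s

By similar triangles: 22/(x+s) = 6/s
Solving: s = 6x/16
ds/dt = 6/16 · dx/dt = 3/8 · 5 = 15/8 ft/s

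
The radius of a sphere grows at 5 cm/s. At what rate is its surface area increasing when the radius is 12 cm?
480π cm²/s

S = 4πr²
dS/dt = dS/dr · dr/dt = 8πr · 5
At r = 12: dS/dt = 480π cm²/s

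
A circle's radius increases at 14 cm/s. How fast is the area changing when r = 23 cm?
644π cm²/s

A = πr²
dA/dt = 2πr · dr/dt = 2π(23)(14) = 644π cm²/s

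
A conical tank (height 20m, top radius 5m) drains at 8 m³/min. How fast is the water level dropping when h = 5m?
128/(25π) ≈ 1.63 m/min

r/h = 5/20, so r = (1/4)h
V = (1/3)πr²h = (1/3)π((1/4)h)²h = (1/48)πh³
dV/dh = (1/16)πh²
dh/dt = (dV/dt)/(dV/dh) = -8/((1/16)π·5²) = -128/(25π) m/min
The level is dropping at 128/(25π) ≈ 1.63 m/min.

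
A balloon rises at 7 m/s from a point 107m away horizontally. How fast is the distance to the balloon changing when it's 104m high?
728√22265/22265 ≈ 4.879 m/s

z² = 107² + y²
z = √(107² + 104²) = √22265
dz/dt = y/z · dy/dt = 104/√22265 · 7 = 728√22265/22265 ≈ 4.879 m/s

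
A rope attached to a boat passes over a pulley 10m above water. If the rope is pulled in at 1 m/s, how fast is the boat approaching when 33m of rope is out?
33√989/989 ≈ 1.049 m/s

rope² = x² + 10²
x = √(33² - 10²) = √989
dx/dt = (rope/x) · d(rope)/dt = (33/√989) · (-1) = -33√989/989 m/s
The boat approaches at 33√989/989 ≈ 1.049 m/s.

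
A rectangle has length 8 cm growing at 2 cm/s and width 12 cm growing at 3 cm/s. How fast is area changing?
48 cm²/s

A = lw
dA/dt = w·dl/dt + l·dw/dt = 12·2 + 8·3 = 48 cm²/s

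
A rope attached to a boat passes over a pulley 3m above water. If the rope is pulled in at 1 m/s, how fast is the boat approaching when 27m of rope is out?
9√5/20 ≈ 1.006 m/s

rope² = x² + 3²
x = √(27² - 3²) = 12√5
dx/dt = (rope/x) · d(rope)/dt = (27/(12√5)) · (-1) = -9√5/20 m/s
The boat approaches at 9√5/20 ≈ 1.006 m/s.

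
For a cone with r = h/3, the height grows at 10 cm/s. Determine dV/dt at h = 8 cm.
640π/9 cm³/s

V = (1/3)π(h/3)²h = πh³/27
dV/dt = πh²/9 · 10
At h = 8: dV/dt = 640π/9 cm³/s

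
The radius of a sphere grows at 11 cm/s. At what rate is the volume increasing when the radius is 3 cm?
396π cm³/s

V = (4/3)πr³
dV/dt = dV/dr · dr/dt = 4πr² · 11
At r = 3: dV/dt = 396π cm³/s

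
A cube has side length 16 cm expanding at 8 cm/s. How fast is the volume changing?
6144 cm³/s

V = s³
dV/dt = 3s² · ds/dt = 3·16²·8 = 6144 cm³/s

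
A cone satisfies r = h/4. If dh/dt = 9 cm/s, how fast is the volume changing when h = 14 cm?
441π/4 cm³/s

V = (1/3)π(h/4)²h = πh³/48
dV/dt = πh²/16 · 9
At h = 14: dV/dt = 441π/4 cm³/s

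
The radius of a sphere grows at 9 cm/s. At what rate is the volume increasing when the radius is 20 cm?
14400π cm³/s

V = (4/3)πr³
dV/dt = dV/dr · dr/dt = 4πr² · 9
At r = 20: dV/dt = 14400π cm³/s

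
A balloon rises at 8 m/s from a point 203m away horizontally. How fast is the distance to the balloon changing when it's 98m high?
112√1037/1037 ≈ 3.478 m/s

z² = 203² + y²
z = √(203² + 98²) = 7√1037
dz/dt = y/z · dy/dt = 98/(7√1037) · 8 = 112√1037/1037 ≈ 3.478 m/s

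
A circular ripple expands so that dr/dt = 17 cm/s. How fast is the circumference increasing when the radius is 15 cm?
34π cm/s

C = 2πr
dC/dt = 2π · dr/dt = 2π · 17 = 34π cm/s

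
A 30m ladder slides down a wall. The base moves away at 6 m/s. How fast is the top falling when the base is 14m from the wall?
21√11/22 ≈ 3.166 m/s

x² + y² = 30²
2x·dx/dt + 2y·dy/dt = 0
dy/dt = -x/y · dx/dt = -14/(8√11) · 6 = -21√11/22 m/s
The top is descending at 21√11/22 ≈ 3.166 m/s.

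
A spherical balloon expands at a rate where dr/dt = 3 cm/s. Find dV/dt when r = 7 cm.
588π cm³/s

V = (4/3)πr³
dV/dt = dV/dr · dr/dt = 4πr² · 3
At r = 7: dV/dt = 588π cm³/s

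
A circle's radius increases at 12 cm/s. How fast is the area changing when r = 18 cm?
432π cm²/s

A = πr²
dA/dt = 2πr · dr/dt = 2π(18)(12) = 432π cm²/s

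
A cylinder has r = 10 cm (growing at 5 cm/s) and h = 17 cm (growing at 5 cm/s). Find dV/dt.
2200π cm³/s

V = πr²h
dV/dt = 2πrh·dr/dt + πr²·dh/dt
= 2π(10)(17)(5) + π(10)²(5)
= 2200π cm³/s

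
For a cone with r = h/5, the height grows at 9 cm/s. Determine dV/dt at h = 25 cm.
225π cm³/s

V = (1/3)π(h/5)²h = πh³/75
dV/dt = πh²/25 · 9
At h = 25: dV/dt = 225π cm³/s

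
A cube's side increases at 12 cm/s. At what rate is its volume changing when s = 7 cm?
1764 cm³/s

V = s³
dV/dt = 3s² · ds/dt = 3·7²·12 = 1764 cm³/s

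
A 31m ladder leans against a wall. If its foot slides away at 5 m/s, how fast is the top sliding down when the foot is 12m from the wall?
60√817/817 ≈ 2.099 m/s

x² + y² = 31²
2x·dx/dt + 2y·dy/dt = 0
dy/dt = -x/y · dx/dt = -12/√817 · 5 = -60√817/817 m/s
The top is descending at 60√817/817 ≈ 2.099 m/s.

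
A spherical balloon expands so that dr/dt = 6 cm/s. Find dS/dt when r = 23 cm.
1104π cm²/s

S = 4πr²
dS/dt = dS/dr · dr/dt = 8πr · 6
At r = 23: dS/dt = 1104π cm²/s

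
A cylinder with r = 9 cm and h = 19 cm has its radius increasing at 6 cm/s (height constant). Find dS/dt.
444π cm²/s

S = 2πrh + 2πr² (lateral + bases)
dS/dt = (2πh + 4πr)·dr/dt = (2π·19 + 4π·9)·6
= 444π cm²/s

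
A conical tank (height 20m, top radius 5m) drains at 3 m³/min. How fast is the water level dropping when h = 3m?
16/(3π) ≈ 1.698 m/min

r/h = 5/20, so r = (1/4)h
V = (1/3)πr²h = (1/3)π((1/4)h)²h = (1/48)πh³
dV/dh = (1/16)πh²
dh/dt = (dV/dt)/(dV/dh) = -3/((1/16)π·3²) = -16/(3π) m/min
The level is dropping at 16/(3π) ≈ 1.698 m/min.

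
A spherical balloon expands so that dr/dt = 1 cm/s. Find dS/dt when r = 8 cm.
64π cm²/s

S = 4πr²
dS/dt = dS/dr · dr/dt = 8πr · 1
At r = 8: dS/dt = 64π cm²/s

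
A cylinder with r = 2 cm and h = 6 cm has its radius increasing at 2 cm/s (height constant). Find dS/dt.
40π cm²/s

S = 2πrh + 2πr² (lateral + bases)
dS/dt = (2πh + 4πr)·dr/dt = (2π·6 + 4π·2)·2
= 40π cm²/s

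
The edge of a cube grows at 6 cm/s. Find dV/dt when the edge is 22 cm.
8712 cm³/s

V = s³
dV/dt = 3s² · ds/dt = 3·22²·6 = 8712 cm³/s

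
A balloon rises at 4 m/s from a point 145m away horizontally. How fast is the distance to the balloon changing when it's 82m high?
328√27749/27749 ≈ 1.969 m/s

z² = 145² + y²
z = √(145² + 82²) = √27749
dz/dt = y/z · dy/dt = 82/√27749 · 4 = 328√27749/27749 ≈ 1.969 m/s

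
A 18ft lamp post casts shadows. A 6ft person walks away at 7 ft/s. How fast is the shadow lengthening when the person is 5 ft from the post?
7/2 ft/s

By similar triangles: 18/(x+s) = 6/s
Solving: s = 6x/12
ds/dt = 6/12 · dx/dt = 1/2 · 7 = 7/2 ft/s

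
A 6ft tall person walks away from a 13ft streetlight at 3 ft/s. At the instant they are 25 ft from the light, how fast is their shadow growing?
18/7 ft/s

By similar triangles: 13/(x+s) = 6/s
Solving: s = 6x/7
ds/dt = 6/7 · dx/dt = 6/7 · 3 = 18/7 ft/s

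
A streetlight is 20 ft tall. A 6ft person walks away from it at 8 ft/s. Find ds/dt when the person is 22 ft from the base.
24/7 ft/s

By similar triangles: 20/(x+s) = 6/s
Solving: s = 6x/14
ds/dt = 6/14 · dx/dt = 3/7 · 8 = 24/7 ft/s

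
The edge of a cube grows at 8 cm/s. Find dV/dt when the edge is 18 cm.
7776 cm³/s

V = s³
dV/dt = 3s² · ds/dt = 3·18²·8 = 7776 cm³/s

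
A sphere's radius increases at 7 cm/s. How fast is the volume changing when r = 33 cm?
30492π cm³/s

V = (4/3)πr³
dV/dt = dV/dr · dr/dt = 4πr² · 7
At r = 33: dV/dt = 30492π cm³/s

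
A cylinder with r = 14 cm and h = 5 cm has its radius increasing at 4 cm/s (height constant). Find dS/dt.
264π cm²/s

S = 2πrh + 2πr² (lateral + bases)
dS/dt = (2πh + 4πr)·dr/dt = (2π·5 + 4π·14)·4
= 264π cm²/s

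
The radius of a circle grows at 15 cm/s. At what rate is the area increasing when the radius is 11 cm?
330π cm²/s

A = πr²
dA/dt = 2πr · dr/dt = 2π(11)(15) = 330π cm²/s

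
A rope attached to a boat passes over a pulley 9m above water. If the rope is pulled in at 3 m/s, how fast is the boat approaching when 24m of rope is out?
24√55/55 ≈ 3.236 m/s

rope² = x² + 9²
x = √(24² - 9²) = 3√55
dx/dt = (rope/x) · d(rope)/dt = (24/(3√55)) · (-3) = -24√55/55 m/s
The boat approaches at 24√55/55 ≈ 3.236 m/s.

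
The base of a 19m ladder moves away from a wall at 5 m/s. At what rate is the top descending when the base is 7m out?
35√78/156 ≈ 1.981 m/s

x² + y² = 19²
2x·dx/dt + 2y·dy/dt = 0
dy/dt = -x/y · dx/dt = -7/(2√78) · 5 = -35√78/156 m/s
The top is descending at 35√78/156 ≈ 1.981 m/s.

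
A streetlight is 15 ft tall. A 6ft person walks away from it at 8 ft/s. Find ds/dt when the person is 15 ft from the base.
16/3 ft/s

By similar triangles: 15/(x+s) = 6/s
Solving: s = 6x/9
ds/dt = 6/9 · dx/dt = 2/3 · 8 = 16/3 ft/s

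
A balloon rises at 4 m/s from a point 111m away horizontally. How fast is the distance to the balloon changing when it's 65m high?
130√16546/8273 ≈ 2.021 m/s

z² = 111² + y²
z = √(111² + 65²) = √16546
dz/dt = y/z · dy/dt = 65/√16546 · 4 = 130√16546/8273 ≈ 2.021 m/s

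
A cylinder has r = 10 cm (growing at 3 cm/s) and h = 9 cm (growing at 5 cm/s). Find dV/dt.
1040π cm³/s

V = πr²h
dV/dt = 2πrh·dr/dt + πr²·dh/dt
= 2π(10)(9)(3) + π(10)²(5)
= 1040π cm³/s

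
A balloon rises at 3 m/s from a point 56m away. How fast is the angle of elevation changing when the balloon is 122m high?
0.009323 rad/s

tan(θ) = y/56
sec²(θ) · dθ/dt = (1/56) · dy/dt
dθ/dt = cos²(θ)/56 · 3 = 56/(56² + 122²) · 3
dθ/dt = 0.009323 rad/s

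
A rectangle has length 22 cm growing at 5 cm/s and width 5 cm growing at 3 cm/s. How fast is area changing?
91 cm²/s

A = lw
dA/dt = w·dl/dt + l·dw/dt = 5·5 + 22·3 = 91 cm²/s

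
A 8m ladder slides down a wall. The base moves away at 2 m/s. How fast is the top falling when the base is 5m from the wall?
10√39/39 ≈ 1.601 m/s

x² + y² = 8²
2x·dx/dt + 2y·dy/dt = 0
dy/dt = -x/y · dx/dt = -5/√39 · 2 = -10√39/39 m/s
The top is descending at 10√39/39 ≈ 1.601 m/s.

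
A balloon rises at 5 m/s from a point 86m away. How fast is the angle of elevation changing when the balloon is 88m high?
0.028402 rad/s

tan(θ) = y/86
sec²(θ) · dθ/dt = (1/86) · dy/dt
dθ/dt = cos²(θ)/86 · 5 = 86/(86² + 88²) · 5
dθ/dt = 0.028402 rad/s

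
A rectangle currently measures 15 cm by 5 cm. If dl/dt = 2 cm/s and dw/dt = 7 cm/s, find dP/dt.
18 cm/s

P = 2(l + w)
dP/dt = 2(dl/dt + dw/dt) = 2(2 + 7) = 18 cm/s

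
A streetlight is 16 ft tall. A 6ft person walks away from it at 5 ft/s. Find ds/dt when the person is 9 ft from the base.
3 ft/s

By similar triangles: 16/(x+s) = 6/s
Solving: s = 6x/10
ds/dt = 6/10 · dx/dt = 3/5 · 5 = 3 ft/s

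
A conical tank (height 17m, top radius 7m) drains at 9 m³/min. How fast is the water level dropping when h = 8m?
2601/(3136π) ≈ 0.264 m/min

r/h = 7/17, so r = (7/17)h
V = (1/3)πr²h = (1/3)π((7/17)h)²h = (49/867)πh³
dV/dh = (49/289)πh²
dh/dt = (dV/dt)/(dV/dh) = -9/((49/289)π·8²) = -2601/(3136π) m/min
The level is dropping at 2601/(3136π) ≈ 0.264 m/min.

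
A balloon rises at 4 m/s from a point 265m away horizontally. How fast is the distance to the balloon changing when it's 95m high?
38√3170/1585 ≈ 1.35 m/s

z² = 265² + y²
z = √(265² + 95²) = 5√3170
dz/dt = y/z · dy/dt = 95/(5√3170) · 4 = 38√3170/1585 ≈ 1.35 m/s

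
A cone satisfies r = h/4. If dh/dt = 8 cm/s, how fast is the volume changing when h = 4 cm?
8π cm³/s

V = (1/3)π(h/4)²h = πh³/48
dV/dt = πh²/16 · 8
At h = 4: dV/dt = 8π cm³/s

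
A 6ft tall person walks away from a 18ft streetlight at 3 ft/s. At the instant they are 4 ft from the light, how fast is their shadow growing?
3/2 ft/s

By similar triangles: 18/(x+s) = 6/s
Solving: s = 6x/12
ds/dt = 6/12 · dx/dt = 1/2 · 3 = 3/2 ft/s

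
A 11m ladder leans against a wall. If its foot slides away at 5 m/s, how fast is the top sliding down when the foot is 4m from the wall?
4√105/21 ≈ 1.952 m/s

x² + y² = 11²
2x·dx/dt + 2y·dy/dt = 0
dy/dt = -x/y · dx/dt = -4/√105 · 5 = -4√105/21 m/s
The top is descending at 4√105/21 ≈ 1.952 m/s.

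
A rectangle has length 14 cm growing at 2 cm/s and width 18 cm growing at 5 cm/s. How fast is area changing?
106 cm²/s

A = lw
dA/dt = w·dl/dt + l·dw/dt = 18·2 + 14·5 = 106 cm²/s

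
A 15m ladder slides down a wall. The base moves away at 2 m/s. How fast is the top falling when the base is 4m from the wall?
8√209/209 ≈ 0.5534 m/s

x² + y² = 15²
2x·dx/dt + 2y·dy/dt = 0
dy/dt = -x/y · dx/dt = -4/√209 · 2 = -8√209/209 m/s
The top is descending at 8√209/209 ≈ 0.5534 m/s.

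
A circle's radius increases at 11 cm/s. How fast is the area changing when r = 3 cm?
66π cm²/s

A = πr²
dA/dt = 2πr · dr/dt = 2π(3)(11) = 66π cm²/s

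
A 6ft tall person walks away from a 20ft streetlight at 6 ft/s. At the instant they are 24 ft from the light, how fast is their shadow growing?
18/7 ft/s

By similar triangles: 20/(x+s) = 6/s
Solving: s = 6x/14
ds/dt = 6/14 · dx/dt = 3/7 · 6 = 18/7 ft/s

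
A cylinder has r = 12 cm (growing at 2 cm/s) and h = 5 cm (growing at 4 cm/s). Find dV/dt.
816π cm³/s

V = πr²h
dV/dt = 2πrh·dr/dt + πr²·dh/dt
= 2π(12)(5)(2) + π(12)²(4)
= 816π cm³/s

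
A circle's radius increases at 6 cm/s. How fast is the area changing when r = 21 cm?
252π cm²/s

A = πr²
dA/dt = 2πr · dr/dt = 2π(21)(6) = 252π cm²/s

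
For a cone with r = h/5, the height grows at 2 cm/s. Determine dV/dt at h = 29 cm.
1682π/25 cm³/s

V = (1/3)π(h/5)²h = πh³/75
dV/dt = πh²/25 · 2
At h = 29: dV/dt = 1682π/25 cm³/s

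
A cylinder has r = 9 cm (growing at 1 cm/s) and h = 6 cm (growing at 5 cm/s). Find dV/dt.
513π cm³/s

V = πr²h
dV/dt = 2πrh·dr/dt + πr²·dh/dt
= 2π(9)(6)(1) + π(9)²(5)
= 513π cm³/s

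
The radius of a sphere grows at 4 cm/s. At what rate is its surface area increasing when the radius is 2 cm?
64π cm²/s

S = 4πr²
dS/dt = dS/dr · dr/dt = 8πr · 4
At r = 2: dS/dt = 64π cm²/s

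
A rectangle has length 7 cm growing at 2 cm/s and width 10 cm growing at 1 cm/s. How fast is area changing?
27 cm²/s

A = lw
dA/dt = w·dl/dt + l·dw/dt = 10·2 + 7·1 = 27 cm²/s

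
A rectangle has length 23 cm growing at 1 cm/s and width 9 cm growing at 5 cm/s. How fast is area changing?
124 cm²/s

A = lw
dA/dt = w·dl/dt + l·dw/dt = 9·1 + 23·5 = 124 cm²/s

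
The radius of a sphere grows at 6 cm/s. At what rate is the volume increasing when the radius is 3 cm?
216π cm³/s

V = (4/3)πr³
dV/dt = dV/dr · dr/dt = 4πr² · 6
At r = 3: dV/dt = 216π cm³/s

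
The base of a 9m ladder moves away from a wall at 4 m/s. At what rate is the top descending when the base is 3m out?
√2 ≈ 1.414 m/s

x² + y² = 9²
2x·dx/dt + 2y·dy/dt = 0
dy/dt = -x/y · dx/dt = -3/(6√2) · 4 = -√2 m/s
The top is descending at √2 ≈ 1.414 m/s.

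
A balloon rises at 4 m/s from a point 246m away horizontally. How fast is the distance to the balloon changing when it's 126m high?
42√2122/1061 ≈ 1.824 m/s

z² = 246² + y²
z = √(246² + 126²) = 6√2122
dz/dt = y/z · dy/dt = 126/(6√2122) · 4 = 42√2122/1061 ≈ 1.824 m/s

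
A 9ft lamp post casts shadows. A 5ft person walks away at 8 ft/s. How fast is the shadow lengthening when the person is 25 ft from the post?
10 ft/s

By similar triangles: 9/(x+s) = 5/s
Solving: s = 5x/4
ds/dt = 5/4 · dx/dt = 5/4 · 8 = 10 ft/s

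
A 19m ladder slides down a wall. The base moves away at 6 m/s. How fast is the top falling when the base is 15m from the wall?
45√34/34 ≈ 7.717 m/s

x² + y² = 19²
2x·dx/dt + 2y·dy/dt = 0
dy/dt = -x/y · dx/dt = -15/(2√34) · 6 = -45√34/34 m/s
The top is descending at 45√34/34 ≈ 7.717 m/s.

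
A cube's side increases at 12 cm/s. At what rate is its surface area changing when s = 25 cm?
3600 cm²/s

A = 6s²
dA/dt = 12s · ds/dt = 12·25·12 = 3600 cm²/s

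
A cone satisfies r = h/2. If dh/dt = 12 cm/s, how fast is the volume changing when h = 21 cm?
1323π cm³/s

V = (1/3)π(h/2)²h = πh³/12
dV/dt = πh²/4 · 12
At h = 21: dV/dt = 1323π cm³/s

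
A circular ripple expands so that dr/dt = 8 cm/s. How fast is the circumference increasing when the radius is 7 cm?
16π cm/s

C = 2πr
dC/dt = 2π · dr/dt = 2π · 8 = 16π cm/s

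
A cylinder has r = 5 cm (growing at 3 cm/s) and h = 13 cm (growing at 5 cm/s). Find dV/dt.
515π cm³/s

V = πr²h
dV/dt = 2πrh·dr/dt + πr²·dh/dt
= 2π(5)(13)(3) + π(5)²(5)
= 515π cm³/s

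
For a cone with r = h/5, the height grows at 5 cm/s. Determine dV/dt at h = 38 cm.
1444π/5 cm³/s

V = (1/3)π(h/5)²h = πh³/75
dV/dt = πh²/25 · 5
At h = 38: dV/dt = 1444π/5 cm³/s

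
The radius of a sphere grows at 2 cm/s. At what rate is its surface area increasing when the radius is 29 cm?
464π cm²/s

S = 4πr²
dS/dt = dS/dr · dr/dt = 8πr · 2
At r = 29: dS/dt = 464π cm²/s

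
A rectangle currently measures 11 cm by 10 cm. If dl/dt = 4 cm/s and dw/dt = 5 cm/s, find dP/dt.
18 cm/s

P = 2(l + w)
dP/dt = 2(dl/dt + dw/dt) = 2(4 + 5) = 18 cm/s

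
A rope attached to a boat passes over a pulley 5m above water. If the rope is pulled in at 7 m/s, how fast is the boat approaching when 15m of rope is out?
21√2/4 ≈ 7.425 m/s

rope² = x² + 5²
x = √(15² - 5²) = 10√2
dx/dt = (rope/x) · d(rope)/dt = (15/(10√2)) · (-7) = -21√2/4 m/s
The boat approaches at 21√2/4 ≈ 7.425 m/s.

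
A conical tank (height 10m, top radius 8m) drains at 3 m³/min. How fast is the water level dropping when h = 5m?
3/(16π) ≈ 0.05968 m/min

r/h = 8/10, so r = (4/5)h
V = (1/3)πr²h = (1/3)π((4/5)h)²h = (16/75)πh³
dV/dh = (16/25)πh²
dh/dt = (dV/dt)/(dV/dh) = -3/((16/25)π·5²) = -3/(16π) m/min
The level is dropping at 3/(16π) ≈ 0.05968 m/min.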